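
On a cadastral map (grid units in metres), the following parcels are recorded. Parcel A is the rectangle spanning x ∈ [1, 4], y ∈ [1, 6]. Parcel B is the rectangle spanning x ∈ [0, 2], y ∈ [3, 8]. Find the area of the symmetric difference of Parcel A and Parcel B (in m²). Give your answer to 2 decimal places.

|Parcel A∩Parcel B|: x∈[1,2], y∈[3,6] → 1·3 = 3.
|Parcel A △ Parcel B| = |Parcel A| + |Parcel B| − 2·|Parcel A∩Parcel B| = 15 + 10 − 6 = 19.00.

19.00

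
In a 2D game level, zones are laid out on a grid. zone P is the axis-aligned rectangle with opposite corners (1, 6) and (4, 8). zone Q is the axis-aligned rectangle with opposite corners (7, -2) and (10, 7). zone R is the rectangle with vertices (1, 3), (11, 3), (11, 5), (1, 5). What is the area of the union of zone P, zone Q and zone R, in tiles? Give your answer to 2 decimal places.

By inclusion–exclusion:
Individual areas: |zone P| = 6, |zone Q| = 27, |zone R| = 20.
|zone P∩zone Q| = 0 (no overlap).
|zone P∩zone R| = 0 (no overlap).
|zone Q∩zone R|: x∈[7,10], y∈[3,5] → 3·2 = 6.
|zone P∩zone Q∩zone R| = 0.
|zone P ∪ zone Q ∪ zone R| = 53 − 6 + 0 = 47.00.

47.00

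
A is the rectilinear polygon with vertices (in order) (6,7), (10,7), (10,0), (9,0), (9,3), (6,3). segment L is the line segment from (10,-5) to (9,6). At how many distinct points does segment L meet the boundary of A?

The segment meets the boundary at (9.545,0).

1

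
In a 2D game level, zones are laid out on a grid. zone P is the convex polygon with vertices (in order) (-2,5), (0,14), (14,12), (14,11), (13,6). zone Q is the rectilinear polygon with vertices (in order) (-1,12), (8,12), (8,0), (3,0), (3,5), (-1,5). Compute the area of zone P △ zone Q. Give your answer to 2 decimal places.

79.99

|zone P| = 110, |zone Q| = 88, |zone P∩zone Q| = 59.0056.
|zone P △ zone Q| = |zone P| + |zone Q| − 2·|zone P∩zone Q| = 110 + 88 − 118.0111 = 79.99.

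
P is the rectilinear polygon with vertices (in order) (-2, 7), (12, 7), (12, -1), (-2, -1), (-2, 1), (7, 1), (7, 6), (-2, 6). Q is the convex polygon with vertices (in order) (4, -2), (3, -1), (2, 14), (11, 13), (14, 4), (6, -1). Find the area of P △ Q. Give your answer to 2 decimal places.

117.23

|P| = 67, |Q| = 133, |P∩Q| = 41.3833.
|P △ Q| = |P| + |Q| − 2·|P∩Q| = 67 + 133 − 82.7667 = 117.23.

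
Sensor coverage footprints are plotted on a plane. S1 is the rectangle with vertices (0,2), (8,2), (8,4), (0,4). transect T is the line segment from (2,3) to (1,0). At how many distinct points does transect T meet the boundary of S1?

1

The segment meets the boundary at (1.667,2).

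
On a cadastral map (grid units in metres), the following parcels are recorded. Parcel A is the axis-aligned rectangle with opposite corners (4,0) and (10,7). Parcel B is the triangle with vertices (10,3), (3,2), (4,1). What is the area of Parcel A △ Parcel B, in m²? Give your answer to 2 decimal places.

39.14

|Parcel A| = 42, |Parcel B| = 4, |Parcel A∩Parcel B| = 3.4286.
|Parcel A △ Parcel B| = |Parcel A| + |Parcel B| − 2·|Parcel A∩Parcel B| = 42 + 4 − 6.8571 = 39.14.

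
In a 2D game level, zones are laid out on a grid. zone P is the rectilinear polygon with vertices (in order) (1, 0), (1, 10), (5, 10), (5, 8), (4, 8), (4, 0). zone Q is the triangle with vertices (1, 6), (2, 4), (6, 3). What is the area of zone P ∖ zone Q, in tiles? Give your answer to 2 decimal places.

|zone P| = 32, |zone P∩zone Q| = 2.8.
|zone P ∖ zone Q| = |zone P| − |zone P∩zone Q| = 32 − 2.8 = 29.20.

29.20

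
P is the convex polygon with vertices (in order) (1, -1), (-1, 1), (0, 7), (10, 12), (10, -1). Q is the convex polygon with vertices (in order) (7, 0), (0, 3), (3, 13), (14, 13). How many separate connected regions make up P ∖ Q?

1

P ∖ Q is a single connected region.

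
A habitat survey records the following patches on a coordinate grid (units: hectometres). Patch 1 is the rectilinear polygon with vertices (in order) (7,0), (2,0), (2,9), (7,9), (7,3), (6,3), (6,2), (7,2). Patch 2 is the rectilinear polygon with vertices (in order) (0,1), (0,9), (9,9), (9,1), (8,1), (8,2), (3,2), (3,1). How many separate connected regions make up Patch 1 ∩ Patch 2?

Patch 1 ∩ Patch 2 is a single connected region.

1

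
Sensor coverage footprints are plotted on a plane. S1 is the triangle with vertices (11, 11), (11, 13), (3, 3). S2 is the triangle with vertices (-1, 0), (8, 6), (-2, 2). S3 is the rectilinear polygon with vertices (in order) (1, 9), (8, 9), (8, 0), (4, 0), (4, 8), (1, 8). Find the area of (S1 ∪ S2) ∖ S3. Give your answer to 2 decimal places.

|S1 ∪ S2| = 19.7549.
|(S1 ∪ S2) ∩ S3| = 4.9882.
|(S1 ∪ S2) ∖ S3| = 19.7549 − 4.9882 = 14.77.

14.77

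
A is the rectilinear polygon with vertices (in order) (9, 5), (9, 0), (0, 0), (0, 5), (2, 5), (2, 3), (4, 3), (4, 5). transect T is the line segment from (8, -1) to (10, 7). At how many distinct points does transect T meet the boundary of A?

The segment meets the boundary at (9,3), (8.25,0).

2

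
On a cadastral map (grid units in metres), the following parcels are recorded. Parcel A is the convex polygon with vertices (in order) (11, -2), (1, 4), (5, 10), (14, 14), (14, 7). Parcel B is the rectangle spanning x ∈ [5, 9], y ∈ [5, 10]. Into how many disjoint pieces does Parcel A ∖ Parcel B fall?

1

Parcel A ∖ Parcel B is a single connected region.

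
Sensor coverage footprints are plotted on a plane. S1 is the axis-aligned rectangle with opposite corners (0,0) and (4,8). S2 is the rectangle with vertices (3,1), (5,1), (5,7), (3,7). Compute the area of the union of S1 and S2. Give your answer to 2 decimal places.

38.00

By inclusion–exclusion:
Individual areas: |S1| = 32, |S2| = 12.
|S1∩S2|: x∈[3,4], y∈[1,7] → 1·6 = 6.
|S1 ∪ S2| = 44 − 6 = 38.00.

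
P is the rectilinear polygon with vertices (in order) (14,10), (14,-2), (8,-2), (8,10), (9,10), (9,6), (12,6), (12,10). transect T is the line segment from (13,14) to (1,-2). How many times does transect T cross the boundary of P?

2

The segment meets the boundary at (8,7.333), (9,8.667).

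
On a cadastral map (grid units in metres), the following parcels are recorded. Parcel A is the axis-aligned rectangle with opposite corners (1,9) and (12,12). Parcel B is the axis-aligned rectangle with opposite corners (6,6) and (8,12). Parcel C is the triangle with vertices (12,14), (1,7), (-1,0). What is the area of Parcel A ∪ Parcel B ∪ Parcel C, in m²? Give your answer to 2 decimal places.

By inclusion–exclusion:
Individual areas: |Parcel A| = 33, |Parcel B| = 12, |Parcel C| = 31.5.
|Parcel A∩Parcel B|: x∈[6,8], y∈[9,12] → 2·3 = 6.
|Parcel A∩Parcel C| = 6.75.
|Parcel B∩Parcel C| = 4.4056.
|Parcel A∩Parcel B∩Parcel C| = 3.4138.
|Parcel A ∪ Parcel B ∪ Parcel C| = 76.5 − 17.1556 + 3.4138 = 62.76.

62.76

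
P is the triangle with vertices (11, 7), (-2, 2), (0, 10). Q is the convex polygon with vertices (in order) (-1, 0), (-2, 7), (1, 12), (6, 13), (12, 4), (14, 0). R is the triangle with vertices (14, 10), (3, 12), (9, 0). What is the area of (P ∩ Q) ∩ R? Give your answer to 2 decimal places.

The region (P ∩ Q) ∩ R is the polygon with vertices (9.778,7.333), (10.204,6.694), (6.387,5.226), (4.632,8.737).
By the shoelace formula its area is 9.34.

9.34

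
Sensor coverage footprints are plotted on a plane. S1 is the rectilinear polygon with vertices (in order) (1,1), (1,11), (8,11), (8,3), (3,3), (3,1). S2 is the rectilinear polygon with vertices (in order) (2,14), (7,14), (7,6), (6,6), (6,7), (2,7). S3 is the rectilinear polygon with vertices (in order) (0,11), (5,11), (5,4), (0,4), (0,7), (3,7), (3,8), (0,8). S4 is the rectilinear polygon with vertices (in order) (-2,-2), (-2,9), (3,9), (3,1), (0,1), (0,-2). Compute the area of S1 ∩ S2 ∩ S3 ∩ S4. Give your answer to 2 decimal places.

1.00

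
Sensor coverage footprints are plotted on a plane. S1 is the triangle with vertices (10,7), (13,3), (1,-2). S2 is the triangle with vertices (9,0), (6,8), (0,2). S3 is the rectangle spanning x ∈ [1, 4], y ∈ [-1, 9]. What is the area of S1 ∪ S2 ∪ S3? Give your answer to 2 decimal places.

By inclusion–exclusion:
Individual areas: |S1| = 31.5, |S2| = 33, |S3| = 30.
|S1∩S2| = 8.7152.
|S1∩S3| = 1.925.
|S2∩S3| = 9.1667.
|S1∩S2∩S3| = 0.
|S1 ∪ S2 ∪ S3| = 94.5 − 19.8068 + 0 = 74.69.

74.69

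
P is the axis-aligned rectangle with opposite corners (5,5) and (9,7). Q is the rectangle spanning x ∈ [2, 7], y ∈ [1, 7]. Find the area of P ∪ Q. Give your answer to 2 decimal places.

By inclusion–exclusion:
Individual areas: |P| = 8, |Q| = 30.
|P∩Q|: x∈[5,7], y∈[5,7] → 2·2 = 4.
|P ∪ Q| = 38 − 4 = 34.00.

34.00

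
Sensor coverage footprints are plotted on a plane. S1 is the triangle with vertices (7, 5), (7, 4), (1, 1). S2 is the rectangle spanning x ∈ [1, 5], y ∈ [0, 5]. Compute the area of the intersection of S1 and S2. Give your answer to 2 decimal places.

1.33

The intersection is the polygon with vertices (1,1), (5,3.667), (5,3).
By the shoelace formula its area is 1.33.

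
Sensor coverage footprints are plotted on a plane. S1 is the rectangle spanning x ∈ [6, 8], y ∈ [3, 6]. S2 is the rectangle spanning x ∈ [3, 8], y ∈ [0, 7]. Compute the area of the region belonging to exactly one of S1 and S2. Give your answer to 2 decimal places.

29.00

|S1∩S2|: x∈[6,8], y∈[3,6] → 2·3 = 6.
|S1 △ S2| = |S1| + |S2| − 2·|S1∩S2| = 6 + 35 − 12 = 29.00.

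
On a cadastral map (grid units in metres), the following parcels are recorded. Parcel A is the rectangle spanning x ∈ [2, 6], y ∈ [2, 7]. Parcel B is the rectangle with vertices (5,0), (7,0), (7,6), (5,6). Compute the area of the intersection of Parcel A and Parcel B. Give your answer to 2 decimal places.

4.00

|Parcel A∩Parcel B|: x∈[5,6], y∈[2,6] → 1·4 = 4.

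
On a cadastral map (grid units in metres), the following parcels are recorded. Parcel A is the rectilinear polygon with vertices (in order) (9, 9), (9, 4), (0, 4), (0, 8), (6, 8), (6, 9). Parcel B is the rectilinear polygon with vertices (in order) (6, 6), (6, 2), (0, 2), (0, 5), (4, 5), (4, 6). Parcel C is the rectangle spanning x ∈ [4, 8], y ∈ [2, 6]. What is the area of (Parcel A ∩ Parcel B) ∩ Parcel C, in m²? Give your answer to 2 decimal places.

The region (Parcel A ∩ Parcel B) ∩ Parcel C is the polygon with vertices (4,6), (6,6), (6,4), (4,4), (4,5).
By the shoelace formula its area is 4.00.

4.00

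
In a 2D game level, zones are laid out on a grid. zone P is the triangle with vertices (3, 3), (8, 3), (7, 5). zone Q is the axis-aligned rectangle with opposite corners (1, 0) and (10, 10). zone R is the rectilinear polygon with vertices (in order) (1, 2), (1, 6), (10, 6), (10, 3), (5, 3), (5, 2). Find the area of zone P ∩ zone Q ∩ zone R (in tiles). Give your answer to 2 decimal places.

The intersection is the polygon with vertices (8,3), (5,3), (3,3), (7,5).
By the shoelace formula its area is 5.00.

5.00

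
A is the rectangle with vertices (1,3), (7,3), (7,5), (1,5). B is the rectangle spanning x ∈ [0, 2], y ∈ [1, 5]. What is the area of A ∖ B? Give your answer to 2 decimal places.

10.00

|A∩B|: x∈[1,2], y∈[3,5] → 1·2 = 2.
|A| = 12.
|A ∖ B| = |A| − |A∩B| = 12 − 2 = 10.00.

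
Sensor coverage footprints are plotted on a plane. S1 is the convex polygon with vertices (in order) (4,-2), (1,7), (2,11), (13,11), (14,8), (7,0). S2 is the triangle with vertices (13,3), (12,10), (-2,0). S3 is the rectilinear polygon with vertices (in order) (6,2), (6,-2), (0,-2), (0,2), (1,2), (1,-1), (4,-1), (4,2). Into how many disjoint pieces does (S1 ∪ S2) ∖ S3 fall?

2

(S1 ∪ S2) ∖ S3 splits into 2 disjoint pieces (area 110.3812, area 1.0286).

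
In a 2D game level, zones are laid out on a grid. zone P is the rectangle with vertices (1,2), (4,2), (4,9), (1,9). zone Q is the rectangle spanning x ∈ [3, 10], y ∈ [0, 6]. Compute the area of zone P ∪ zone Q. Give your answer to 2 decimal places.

59.00

By inclusion–exclusion:
Individual areas: |zone P| = 21, |zone Q| = 42.
|zone P∩zone Q|: x∈[3,4], y∈[2,6] → 1·4 = 4.
|zone P ∪ zone Q| = 63 − 4 = 59.00.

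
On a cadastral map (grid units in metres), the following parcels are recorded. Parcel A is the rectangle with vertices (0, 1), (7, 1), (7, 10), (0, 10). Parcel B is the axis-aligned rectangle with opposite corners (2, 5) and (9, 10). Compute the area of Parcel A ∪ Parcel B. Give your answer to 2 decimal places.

73.00

By inclusion–exclusion:
Individual areas: |Parcel A| = 63, |Parcel B| = 35.
|Parcel A∩Parcel B|: x∈[2,7], y∈[5,10] → 5·5 = 25.
|Parcel A ∪ Parcel B| = 98 − 25 = 73.00.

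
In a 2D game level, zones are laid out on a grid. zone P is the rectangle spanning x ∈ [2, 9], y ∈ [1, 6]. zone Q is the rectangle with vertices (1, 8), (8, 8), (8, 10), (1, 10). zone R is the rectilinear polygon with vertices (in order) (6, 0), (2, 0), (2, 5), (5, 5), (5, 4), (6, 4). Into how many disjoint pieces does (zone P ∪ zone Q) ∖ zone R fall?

2

(zone P ∪ zone Q) ∖ zone R splits into 2 disjoint pieces (area 20, area 14).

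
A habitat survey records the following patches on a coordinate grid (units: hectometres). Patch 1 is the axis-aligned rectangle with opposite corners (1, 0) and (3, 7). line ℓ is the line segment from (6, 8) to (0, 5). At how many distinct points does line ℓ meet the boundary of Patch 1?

2

The segment meets the boundary at (1,5.5), (3,6.5).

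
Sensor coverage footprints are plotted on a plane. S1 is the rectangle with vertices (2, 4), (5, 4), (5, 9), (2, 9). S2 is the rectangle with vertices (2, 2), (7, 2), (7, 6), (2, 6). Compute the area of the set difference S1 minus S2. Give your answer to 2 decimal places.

|S1∩S2|: x∈[2,5], y∈[4,6] → 3·2 = 6.
|S1| = 15.
|S1 ∖ S2| = |S1| − |S1∩S2| = 15 − 6 = 9.00.

9.00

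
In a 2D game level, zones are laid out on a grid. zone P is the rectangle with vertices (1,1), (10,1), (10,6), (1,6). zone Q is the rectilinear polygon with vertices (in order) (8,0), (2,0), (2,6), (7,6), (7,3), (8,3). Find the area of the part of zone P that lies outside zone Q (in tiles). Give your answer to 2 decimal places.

18.00

|zone P| = 45, |zone P∩zone Q| = 27.
|zone P ∖ zone Q| = |zone P| − |zone P∩zone Q| = 45 − 27 = 18.00.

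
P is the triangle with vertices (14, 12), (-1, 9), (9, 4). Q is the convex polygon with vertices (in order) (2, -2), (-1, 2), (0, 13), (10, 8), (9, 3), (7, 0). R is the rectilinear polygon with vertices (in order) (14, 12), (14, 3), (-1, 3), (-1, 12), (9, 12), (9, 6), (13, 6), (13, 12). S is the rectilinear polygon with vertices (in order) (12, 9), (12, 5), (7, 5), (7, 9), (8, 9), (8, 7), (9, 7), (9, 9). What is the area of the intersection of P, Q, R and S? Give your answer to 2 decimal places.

6.50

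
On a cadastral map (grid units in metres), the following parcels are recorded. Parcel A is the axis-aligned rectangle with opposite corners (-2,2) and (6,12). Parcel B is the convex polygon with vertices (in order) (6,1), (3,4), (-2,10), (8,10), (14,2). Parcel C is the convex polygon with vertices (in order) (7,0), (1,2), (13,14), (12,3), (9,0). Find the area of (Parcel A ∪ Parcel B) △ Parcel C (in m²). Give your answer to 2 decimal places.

|Parcel A ∪ Parcel B| = 124.5.
|(Parcel A ∪ Parcel B) ∩ Parcel C| = 49.0888.
|(Parcel A ∪ Parcel B) △ Parcel C| = 124.5 + 77 − 98.1776 = 103.32.

103.32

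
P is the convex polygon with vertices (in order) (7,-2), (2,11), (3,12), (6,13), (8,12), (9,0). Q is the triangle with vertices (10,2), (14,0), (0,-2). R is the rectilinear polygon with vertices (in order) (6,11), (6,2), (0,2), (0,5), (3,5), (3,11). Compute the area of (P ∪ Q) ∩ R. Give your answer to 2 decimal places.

19.12

The region (P ∪ Q) ∩ R is the polygon with vertices (3,8.4), (3,11), (6,11), (6,2), (5.462,2).
By the shoelace formula its area is 19.12.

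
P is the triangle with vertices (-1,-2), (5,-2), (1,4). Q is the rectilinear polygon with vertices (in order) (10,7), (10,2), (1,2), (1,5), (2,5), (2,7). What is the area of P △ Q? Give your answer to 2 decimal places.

58.33

|P| = 18, |Q| = 43, |P∩Q| = 1.3333.
|P △ Q| = |P| + |Q| − 2·|P∩Q| = 18 + 43 − 2.6667 = 58.33.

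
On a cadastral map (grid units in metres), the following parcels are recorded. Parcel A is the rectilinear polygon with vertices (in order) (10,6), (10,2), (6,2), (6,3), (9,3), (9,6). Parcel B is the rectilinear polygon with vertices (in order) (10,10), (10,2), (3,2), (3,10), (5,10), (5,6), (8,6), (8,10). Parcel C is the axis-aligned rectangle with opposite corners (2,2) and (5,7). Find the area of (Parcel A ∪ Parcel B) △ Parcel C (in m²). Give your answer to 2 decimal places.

|Parcel A ∪ Parcel B| = 44.
|(Parcel A ∪ Parcel B) ∩ Parcel C| = 10.
|(Parcel A ∪ Parcel B) △ Parcel C| = 44 + 15 − 20 = 39.00.

39.00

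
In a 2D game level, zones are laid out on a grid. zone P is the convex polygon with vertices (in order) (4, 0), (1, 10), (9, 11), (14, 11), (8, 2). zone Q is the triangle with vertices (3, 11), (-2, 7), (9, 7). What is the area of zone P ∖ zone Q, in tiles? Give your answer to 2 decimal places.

64.68

|zone P| = 81, |zone P∩zone Q| = 16.3216.
|zone P ∖ zone Q| = |zone P| − |zone P∩zone Q| = 81 − 16.3216 = 64.68.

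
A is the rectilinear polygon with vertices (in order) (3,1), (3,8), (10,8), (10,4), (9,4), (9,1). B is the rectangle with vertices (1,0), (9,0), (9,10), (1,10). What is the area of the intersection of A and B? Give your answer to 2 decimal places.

The intersection is the polygon with vertices (3,8), (9,8), (9,4), (9,1), (3,1).
By the shoelace formula its area is 42.00.

42.00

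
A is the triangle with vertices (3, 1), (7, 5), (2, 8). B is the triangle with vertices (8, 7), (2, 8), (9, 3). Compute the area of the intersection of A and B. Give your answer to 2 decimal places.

1.33

The intersection is the polygon with vertices (7,5), (6.667,4.667), (2,8).
By the shoelace formula its area is 1.33.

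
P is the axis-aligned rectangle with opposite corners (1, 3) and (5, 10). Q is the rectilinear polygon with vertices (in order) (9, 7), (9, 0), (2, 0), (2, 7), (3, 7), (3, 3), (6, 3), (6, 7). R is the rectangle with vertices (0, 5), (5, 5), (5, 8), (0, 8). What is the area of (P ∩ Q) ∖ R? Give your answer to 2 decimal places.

|P ∩ Q| = 4.
|(P ∩ Q) ∩ R| = 2.
|(P ∩ Q) ∖ R| = 4 − 2 = 2.00.

2.00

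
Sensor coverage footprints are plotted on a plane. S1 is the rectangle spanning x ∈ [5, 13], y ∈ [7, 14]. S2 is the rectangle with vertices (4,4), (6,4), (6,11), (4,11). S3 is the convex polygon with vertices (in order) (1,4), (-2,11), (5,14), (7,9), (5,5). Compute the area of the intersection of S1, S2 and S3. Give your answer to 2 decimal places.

4.00

The intersection is the polygon with vertices (5,11), (6,11), (6,7), (5,7).
By the shoelace formula its area is 4.00.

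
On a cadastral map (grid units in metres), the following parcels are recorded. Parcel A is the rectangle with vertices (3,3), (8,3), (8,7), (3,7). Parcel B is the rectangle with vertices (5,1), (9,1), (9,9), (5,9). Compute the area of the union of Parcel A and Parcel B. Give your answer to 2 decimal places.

By inclusion–exclusion:
Individual areas: |Parcel A| = 20, |Parcel B| = 32.
|Parcel A∩Parcel B|: x∈[5,8], y∈[3,7] → 3·4 = 12.
|Parcel A ∪ Parcel B| = 52 − 12 = 40.00.

40.00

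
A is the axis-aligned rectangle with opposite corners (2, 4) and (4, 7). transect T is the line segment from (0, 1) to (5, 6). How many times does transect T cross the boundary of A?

2

The segment meets the boundary at (4,5), (3,4).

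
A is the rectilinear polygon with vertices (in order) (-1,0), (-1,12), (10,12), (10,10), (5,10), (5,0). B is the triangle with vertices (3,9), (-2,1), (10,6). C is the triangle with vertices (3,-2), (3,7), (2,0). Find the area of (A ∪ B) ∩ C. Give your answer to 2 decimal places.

The region (A ∪ B) ∩ C is the polygon with vertices (2,0), (3,7), (3,0).
By the shoelace formula its area is 3.50.

3.50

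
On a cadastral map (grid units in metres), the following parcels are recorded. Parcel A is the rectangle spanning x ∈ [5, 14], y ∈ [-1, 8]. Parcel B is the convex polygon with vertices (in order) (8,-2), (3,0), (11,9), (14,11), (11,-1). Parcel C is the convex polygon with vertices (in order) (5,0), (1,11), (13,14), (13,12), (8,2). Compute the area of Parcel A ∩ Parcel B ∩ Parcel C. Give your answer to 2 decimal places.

The intersection is the polygon with vertices (5,2.25), (10.111,8), (11,8), (8,2), (5,0).
By the shoelace formula its area is 15.31.

15.31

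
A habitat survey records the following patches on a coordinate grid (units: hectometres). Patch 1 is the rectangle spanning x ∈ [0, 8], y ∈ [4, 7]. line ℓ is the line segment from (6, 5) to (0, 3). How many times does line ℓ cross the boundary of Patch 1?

The segment meets the boundary at (3,4).

1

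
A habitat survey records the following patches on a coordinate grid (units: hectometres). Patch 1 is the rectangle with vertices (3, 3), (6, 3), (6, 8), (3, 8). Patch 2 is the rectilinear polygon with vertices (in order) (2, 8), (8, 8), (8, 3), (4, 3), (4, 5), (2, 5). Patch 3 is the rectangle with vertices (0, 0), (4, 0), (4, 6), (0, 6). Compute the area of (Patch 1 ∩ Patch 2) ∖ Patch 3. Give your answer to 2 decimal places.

12.00

|Patch 1 ∩ Patch 2| = 13.
|(Patch 1 ∩ Patch 2) ∩ Patch 3| = 1.
|(Patch 1 ∩ Patch 2) ∖ Patch 3| = 13 − 1 = 12.00.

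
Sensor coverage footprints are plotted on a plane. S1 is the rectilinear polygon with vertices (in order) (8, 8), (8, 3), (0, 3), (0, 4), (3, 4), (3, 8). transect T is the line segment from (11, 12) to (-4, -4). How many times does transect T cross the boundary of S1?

2

The segment meets the boundary at (7.25,8), (2.562,3).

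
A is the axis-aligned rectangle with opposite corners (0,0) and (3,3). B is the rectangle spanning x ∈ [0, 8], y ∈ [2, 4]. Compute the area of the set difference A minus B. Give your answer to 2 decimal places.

|A∩B|: x∈[0,3], y∈[2,3] → 3·1 = 3.
|A| = 9.
|A ∖ B| = |A| − |A∩B| = 9 − 3 = 6.00.

6.00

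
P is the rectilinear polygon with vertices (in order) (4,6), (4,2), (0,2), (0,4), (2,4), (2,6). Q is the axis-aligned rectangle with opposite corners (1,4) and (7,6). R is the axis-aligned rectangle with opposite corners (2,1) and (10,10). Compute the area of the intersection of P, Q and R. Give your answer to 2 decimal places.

4.00

The intersection is the polygon with vertices (2,4), (2,6), (4,6), (4,4).
By the shoelace formula its area is 4.00.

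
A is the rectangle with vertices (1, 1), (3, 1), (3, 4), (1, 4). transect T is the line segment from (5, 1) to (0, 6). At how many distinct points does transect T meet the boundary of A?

The segment meets the boundary at (2,4), (3,3).

2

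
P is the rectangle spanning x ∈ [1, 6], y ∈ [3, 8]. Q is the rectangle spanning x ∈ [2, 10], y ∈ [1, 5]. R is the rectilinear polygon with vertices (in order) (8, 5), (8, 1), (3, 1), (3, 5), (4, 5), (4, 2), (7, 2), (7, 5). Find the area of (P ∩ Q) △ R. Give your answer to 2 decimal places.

15.00

|P ∩ Q| = 8.
|(P ∩ Q) ∩ R| = 2.
|(P ∩ Q) △ R| = 8 + 11 − 4 = 15.00.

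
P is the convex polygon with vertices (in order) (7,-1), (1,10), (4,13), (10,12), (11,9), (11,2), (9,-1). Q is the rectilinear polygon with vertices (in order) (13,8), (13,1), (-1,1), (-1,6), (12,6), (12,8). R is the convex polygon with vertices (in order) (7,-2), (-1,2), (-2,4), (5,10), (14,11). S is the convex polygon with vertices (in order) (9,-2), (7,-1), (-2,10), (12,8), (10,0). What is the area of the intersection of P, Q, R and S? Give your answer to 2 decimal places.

26.99

The intersection is the polygon with vertices (11,5.429), (8.615,1), (5.909,1), (3.182,6), (11,6).
By the shoelace formula its area is 26.99.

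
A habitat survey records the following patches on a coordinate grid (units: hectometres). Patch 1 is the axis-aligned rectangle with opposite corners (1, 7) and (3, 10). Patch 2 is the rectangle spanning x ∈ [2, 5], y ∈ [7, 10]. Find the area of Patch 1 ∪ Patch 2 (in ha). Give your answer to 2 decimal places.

By inclusion–exclusion:
Individual areas: |Patch 1| = 6, |Patch 2| = 9.
|Patch 1∩Patch 2|: x∈[2,3], y∈[7,10] → 1·3 = 3.
|Patch 1 ∪ Patch 2| = 15 − 3 = 12.00.

12.00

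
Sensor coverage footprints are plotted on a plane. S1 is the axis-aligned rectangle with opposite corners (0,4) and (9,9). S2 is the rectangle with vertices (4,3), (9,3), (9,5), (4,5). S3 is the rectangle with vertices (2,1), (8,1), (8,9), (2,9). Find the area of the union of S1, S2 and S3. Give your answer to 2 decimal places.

By inclusion–exclusion:
Individual areas: |S1| = 45, |S2| = 10, |S3| = 48.
|S1∩S2|: x∈[4,9], y∈[4,5] → 5·1 = 5.
|S1∩S3|: x∈[2,8], y∈[4,9] → 6·5 = 30.
|S2∩S3|: x∈[4,8], y∈[3,5] → 4·2 = 8.
|S1∩S2∩S3| = 4.
|S1 ∪ S2 ∪ S3| = 103 − 43 + 4 = 64.00.

64.00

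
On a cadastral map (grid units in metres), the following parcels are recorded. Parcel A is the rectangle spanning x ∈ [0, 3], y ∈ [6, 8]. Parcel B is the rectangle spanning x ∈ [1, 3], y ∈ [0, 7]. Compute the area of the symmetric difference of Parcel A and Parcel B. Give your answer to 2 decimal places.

|Parcel A∩Parcel B|: x∈[1,3], y∈[6,7] → 2·1 = 2.
|Parcel A △ Parcel B| = |Parcel A| + |Parcel B| − 2·|Parcel A∩Parcel B| = 6 + 14 − 4 = 16.00.

16.00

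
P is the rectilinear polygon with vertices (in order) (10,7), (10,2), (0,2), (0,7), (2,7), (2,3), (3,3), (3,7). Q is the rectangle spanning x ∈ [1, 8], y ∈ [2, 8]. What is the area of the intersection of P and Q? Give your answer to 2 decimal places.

The intersection is the polygon with vertices (1,2), (1,7), (2,7), (2,3), (3,3), (3,7), (8,7), (8,2).
By the shoelace formula its area is 31.00.

31.00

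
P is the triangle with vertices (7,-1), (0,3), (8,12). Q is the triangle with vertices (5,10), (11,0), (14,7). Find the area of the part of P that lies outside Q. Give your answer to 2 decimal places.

43.14

|P| = 47.5, |P∩Q| = 4.3575.
|P ∖ Q| = |P| − |P∩Q| = 47.5 − 4.3575 = 43.14.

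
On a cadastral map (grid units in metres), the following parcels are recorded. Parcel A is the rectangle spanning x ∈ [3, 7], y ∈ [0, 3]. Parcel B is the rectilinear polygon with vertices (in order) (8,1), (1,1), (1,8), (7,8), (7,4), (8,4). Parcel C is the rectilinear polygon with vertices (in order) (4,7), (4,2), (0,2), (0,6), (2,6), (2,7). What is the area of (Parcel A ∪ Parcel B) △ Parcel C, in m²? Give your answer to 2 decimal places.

|Parcel A ∪ Parcel B| = 49.
|(Parcel A ∪ Parcel B) ∩ Parcel C| = 14.
|(Parcel A ∪ Parcel B) △ Parcel C| = 49 + 18 − 28 = 39.00.

39.00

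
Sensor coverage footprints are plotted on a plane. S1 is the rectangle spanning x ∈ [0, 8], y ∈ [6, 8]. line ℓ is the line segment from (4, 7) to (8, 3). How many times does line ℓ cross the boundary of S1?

The segment meets the boundary at (5,6).

1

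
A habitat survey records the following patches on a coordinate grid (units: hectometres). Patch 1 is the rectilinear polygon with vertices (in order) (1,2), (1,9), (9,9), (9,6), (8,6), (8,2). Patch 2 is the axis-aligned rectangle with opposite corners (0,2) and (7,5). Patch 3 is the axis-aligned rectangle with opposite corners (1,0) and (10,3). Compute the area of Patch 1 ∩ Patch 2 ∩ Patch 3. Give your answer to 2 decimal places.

6.00

The intersection is the polygon with vertices (7,2), (1,2), (1,3), (7,3).
By the shoelace formula its area is 6.00.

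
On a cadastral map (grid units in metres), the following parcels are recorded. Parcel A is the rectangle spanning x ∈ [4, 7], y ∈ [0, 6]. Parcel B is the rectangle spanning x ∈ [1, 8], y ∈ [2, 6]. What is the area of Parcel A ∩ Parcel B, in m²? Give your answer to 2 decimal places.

12.00

|Parcel A∩Parcel B|: x∈[4,7], y∈[2,6] → 3·4 = 12.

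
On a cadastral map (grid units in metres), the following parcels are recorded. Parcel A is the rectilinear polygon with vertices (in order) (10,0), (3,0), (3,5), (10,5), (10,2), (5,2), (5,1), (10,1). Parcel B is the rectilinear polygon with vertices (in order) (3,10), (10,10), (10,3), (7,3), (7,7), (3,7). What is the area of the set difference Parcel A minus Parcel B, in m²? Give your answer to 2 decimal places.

24.00

|Parcel A| = 30, |Parcel A∩Parcel B| = 6.
|Parcel A ∖ Parcel B| = |Parcel A| − |Parcel A∩Parcel B| = 30 − 6 = 24.00.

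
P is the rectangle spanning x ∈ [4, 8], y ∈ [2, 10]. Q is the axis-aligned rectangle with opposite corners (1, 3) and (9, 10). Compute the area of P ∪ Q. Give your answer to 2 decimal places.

By inclusion–exclusion:
Individual areas: |P| = 32, |Q| = 56.
|P∩Q|: x∈[4,8], y∈[3,10] → 4·7 = 28.
|P ∪ Q| = 88 − 28 = 60.00.

60.00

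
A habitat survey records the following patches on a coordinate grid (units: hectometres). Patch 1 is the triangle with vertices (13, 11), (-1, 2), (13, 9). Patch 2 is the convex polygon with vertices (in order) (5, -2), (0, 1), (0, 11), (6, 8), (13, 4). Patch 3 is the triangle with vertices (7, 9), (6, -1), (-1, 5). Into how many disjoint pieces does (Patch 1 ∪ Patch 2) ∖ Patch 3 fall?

(Patch 1 ∪ Patch 2) ∖ Patch 3 splits into 2 disjoint pieces (area 50.6787, area 15.125).

2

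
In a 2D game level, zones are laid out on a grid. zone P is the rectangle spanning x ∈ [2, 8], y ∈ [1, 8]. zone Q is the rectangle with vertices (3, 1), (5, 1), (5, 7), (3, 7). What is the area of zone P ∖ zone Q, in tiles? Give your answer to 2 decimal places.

30.00

|zone P∩zone Q|: x∈[3,5], y∈[1,7] → 2·6 = 12.
|zone P| = 42.
|zone P ∖ zone Q| = |zone P| − |zone P∩zone Q| = 42 − 12 = 30.00.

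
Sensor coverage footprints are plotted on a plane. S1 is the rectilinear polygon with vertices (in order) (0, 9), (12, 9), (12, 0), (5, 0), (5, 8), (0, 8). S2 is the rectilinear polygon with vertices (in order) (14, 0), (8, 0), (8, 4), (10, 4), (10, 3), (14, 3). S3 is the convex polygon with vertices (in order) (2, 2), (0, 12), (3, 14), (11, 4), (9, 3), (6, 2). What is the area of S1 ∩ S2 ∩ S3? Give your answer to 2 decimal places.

1.92

The intersection is the polygon with vertices (8,4), (10,4), (10,3.5), (9,3), (8,2.667).
By the shoelace formula its area is 1.92.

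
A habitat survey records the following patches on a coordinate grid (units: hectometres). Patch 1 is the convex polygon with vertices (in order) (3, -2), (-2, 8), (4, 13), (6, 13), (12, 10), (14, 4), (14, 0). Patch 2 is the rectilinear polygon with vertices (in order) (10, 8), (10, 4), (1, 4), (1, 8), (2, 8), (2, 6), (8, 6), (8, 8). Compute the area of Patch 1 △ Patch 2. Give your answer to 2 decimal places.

|Patch 1| = 168, |Patch 2| = 24, |Patch 1∩Patch 2| = 24.
|Patch 1 △ Patch 2| = |Patch 1| + |Patch 2| − 2·|Patch 1∩Patch 2| = 168 + 24 − 48 = 144.00.

144.00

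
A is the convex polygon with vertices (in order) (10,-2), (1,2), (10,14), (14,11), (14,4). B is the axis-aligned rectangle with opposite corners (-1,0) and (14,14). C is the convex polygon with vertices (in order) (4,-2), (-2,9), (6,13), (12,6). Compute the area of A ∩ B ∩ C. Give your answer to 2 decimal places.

56.96

The intersection is the polygon with vertices (7.733,10.978), (12,6), (6,0), (5.5,0), (2.08,1.52), (1.474,2.632).
By the shoelace formula its area is 56.96.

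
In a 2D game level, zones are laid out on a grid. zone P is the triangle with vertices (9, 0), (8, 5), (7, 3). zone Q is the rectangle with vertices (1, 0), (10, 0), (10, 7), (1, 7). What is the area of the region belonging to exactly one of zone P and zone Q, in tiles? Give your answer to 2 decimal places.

59.50

|zone P| = 3.5, |zone Q| = 63, |zone P∩zone Q| = 3.5.
|zone P △ zone Q| = |zone P| + |zone Q| − 2·|zone P∩zone Q| = 3.5 + 63 − 7 = 59.50.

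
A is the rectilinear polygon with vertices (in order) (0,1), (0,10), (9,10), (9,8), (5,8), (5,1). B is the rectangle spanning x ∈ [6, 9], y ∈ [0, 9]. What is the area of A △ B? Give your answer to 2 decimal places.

74.00

|A| = 53, |B| = 27, |A∩B| = 3.
|A △ B| = |A| + |B| − 2·|A∩B| = 53 + 27 − 6 = 74.00.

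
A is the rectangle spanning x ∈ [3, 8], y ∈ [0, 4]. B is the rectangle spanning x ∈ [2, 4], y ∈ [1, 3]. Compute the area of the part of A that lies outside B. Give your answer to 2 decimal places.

|A∩B|: x∈[3,4], y∈[1,3] → 1·2 = 2.
|A| = 20.
|A ∖ B| = |A| − |A∩B| = 20 − 2 = 18.00.

18.00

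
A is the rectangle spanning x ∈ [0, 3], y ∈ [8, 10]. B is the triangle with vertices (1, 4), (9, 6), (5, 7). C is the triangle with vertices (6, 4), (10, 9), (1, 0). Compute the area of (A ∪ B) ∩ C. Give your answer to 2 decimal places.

0.56

The region (A ∪ B) ∩ C is the polygon with vertices (6.333,5.333), (7.4,6.4), (7.833,6.292), (7.25,5.562).
By the shoelace formula its area is 0.56.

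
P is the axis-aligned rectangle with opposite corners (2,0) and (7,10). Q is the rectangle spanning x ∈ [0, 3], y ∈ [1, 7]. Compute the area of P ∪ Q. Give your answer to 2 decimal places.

By inclusion–exclusion:
Individual areas: |P| = 50, |Q| = 18.
|P∩Q|: x∈[2,3], y∈[1,7] → 1·6 = 6.
|P ∪ Q| = 68 − 6 = 62.00.

62.00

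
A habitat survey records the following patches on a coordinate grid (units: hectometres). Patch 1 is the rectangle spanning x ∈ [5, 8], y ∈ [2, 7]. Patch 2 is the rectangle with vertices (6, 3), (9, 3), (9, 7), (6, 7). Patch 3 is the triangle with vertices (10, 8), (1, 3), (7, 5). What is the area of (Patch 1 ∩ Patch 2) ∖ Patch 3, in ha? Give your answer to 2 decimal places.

|Patch 1 ∩ Patch 2| = 8.
|(Patch 1 ∩ Patch 2) ∩ Patch 3| = 2.3333.
|(Patch 1 ∩ Patch 2) ∖ Patch 3| = 8 − 2.3333 = 5.67.

5.67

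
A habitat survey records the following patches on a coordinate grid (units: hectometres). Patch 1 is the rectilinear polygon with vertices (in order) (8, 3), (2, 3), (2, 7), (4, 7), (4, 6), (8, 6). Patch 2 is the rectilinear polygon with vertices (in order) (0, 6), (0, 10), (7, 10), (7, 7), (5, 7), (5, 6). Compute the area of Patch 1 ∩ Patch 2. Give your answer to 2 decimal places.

2.00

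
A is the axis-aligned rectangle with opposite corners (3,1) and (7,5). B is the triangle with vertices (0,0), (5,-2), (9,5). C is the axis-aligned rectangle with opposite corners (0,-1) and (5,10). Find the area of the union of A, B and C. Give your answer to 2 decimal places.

69.21

By inclusion–exclusion:
Individual areas: |A| = 16, |B| = 21.5, |C| = 55.
|A∩B| = 7.0397.
|A∩C|: x∈[3,5], y∈[1,5] → 2·4 = 8.
|B∩C| = 10.6944.
|A∩B∩C| = 2.4444.
|A ∪ B ∪ C| = 92.5 − 25.7341 + 2.4444 = 69.21.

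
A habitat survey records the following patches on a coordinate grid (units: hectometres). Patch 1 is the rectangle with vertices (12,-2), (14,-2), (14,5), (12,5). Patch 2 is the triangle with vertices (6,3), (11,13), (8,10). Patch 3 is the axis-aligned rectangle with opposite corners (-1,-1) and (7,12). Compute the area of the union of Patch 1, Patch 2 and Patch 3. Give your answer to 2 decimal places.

By inclusion–exclusion:
Individual areas: |Patch 1| = 14, |Patch 2| = 7.5, |Patch 3| = 104.
|Patch 1∩Patch 2| = 0.
|Patch 1∩Patch 3| = 0 (no overlap).
|Patch 2∩Patch 3| = 0.75.
|Patch 1∩Patch 2∩Patch 3| = 0.
|Patch 1 ∪ Patch 2 ∪ Patch 3| = 125.5 − 0.75 + 0 = 124.75.

124.75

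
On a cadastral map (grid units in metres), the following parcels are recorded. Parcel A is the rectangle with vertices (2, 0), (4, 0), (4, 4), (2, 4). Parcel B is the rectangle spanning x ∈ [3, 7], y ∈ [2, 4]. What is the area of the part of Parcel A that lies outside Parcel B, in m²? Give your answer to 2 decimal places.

|Parcel A∩Parcel B|: x∈[3,4], y∈[2,4] → 1·2 = 2.
|Parcel A| = 8.
|Parcel A ∖ Parcel B| = |Parcel A| − |Parcel A∩Parcel B| = 8 − 2 = 6.00.

6.00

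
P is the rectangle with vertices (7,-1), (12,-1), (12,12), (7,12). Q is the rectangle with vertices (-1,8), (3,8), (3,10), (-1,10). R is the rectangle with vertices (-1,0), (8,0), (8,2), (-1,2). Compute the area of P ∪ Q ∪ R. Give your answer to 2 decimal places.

By inclusion–exclusion:
Individual areas: |P| = 65, |Q| = 8, |R| = 18.
|P∩Q| = 0 (no overlap).
|P∩R|: x∈[7,8], y∈[0,2] → 1·2 = 2.
|Q∩R| = 0 (no overlap).
|P∩Q∩R| = 0.
|P ∪ Q ∪ R| = 91 − 2 + 0 = 89.00.

89.00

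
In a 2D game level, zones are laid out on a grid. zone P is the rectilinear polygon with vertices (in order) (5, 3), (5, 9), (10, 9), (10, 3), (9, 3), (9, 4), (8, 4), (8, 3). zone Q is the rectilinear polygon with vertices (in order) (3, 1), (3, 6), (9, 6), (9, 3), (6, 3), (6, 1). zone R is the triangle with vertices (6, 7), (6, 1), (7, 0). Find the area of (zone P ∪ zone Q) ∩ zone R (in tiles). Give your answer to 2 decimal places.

1.14

|zone P ∪ zone Q| = 42.
|(zone P ∪ zone Q) ∩ zone R| = 1.14.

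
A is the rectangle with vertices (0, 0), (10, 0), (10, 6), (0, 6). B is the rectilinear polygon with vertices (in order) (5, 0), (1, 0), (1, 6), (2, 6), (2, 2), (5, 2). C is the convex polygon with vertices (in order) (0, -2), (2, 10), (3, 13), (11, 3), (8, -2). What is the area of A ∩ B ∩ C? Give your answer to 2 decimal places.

The intersection is the polygon with vertices (2,2), (5,2), (5,0), (1,0), (1,4), (1.333,6), (2,6).
By the shoelace formula its area is 11.67.

11.67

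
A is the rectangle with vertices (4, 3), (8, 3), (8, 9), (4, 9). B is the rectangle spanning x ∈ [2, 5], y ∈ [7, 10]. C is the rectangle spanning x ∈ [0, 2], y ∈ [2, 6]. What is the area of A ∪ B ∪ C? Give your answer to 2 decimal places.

39.00

By inclusion–exclusion:
Individual areas: |A| = 24, |B| = 9, |C| = 8.
|A∩B|: x∈[4,5], y∈[7,9] → 1·2 = 2.
|A∩C| = 0 (no overlap).
|B∩C| = 0 (no overlap).
|A∩B∩C| = 0.
|A ∪ B ∪ C| = 41 − 2 + 0 = 39.00.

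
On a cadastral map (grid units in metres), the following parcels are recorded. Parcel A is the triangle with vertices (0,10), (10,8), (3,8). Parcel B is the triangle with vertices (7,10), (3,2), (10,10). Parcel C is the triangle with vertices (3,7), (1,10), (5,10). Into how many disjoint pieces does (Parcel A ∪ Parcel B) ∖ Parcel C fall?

(Parcel A ∪ Parcel B) ∖ Parcel C splits into 2 disjoint pieces (area 14.3453, area 0.4846).

2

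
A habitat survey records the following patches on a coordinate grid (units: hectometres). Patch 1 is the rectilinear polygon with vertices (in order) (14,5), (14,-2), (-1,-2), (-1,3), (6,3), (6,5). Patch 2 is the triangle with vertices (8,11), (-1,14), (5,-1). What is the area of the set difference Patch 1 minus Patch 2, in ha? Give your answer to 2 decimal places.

85.30

|Patch 1| = 91, |Patch 1∩Patch 2| = 5.7.
|Patch 1 ∖ Patch 2| = |Patch 1| − |Patch 1∩Patch 2| = 91 − 5.7 = 85.30.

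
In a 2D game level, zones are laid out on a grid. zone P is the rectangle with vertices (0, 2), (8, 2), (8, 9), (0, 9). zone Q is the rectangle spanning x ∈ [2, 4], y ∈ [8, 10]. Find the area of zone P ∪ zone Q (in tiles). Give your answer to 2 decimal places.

By inclusion–exclusion:
Individual areas: |zone P| = 56, |zone Q| = 4.
|zone P∩zone Q|: x∈[2,4], y∈[8,9] → 2·1 = 2.
|zone P ∪ zone Q| = 60 − 2 = 58.00.

58.00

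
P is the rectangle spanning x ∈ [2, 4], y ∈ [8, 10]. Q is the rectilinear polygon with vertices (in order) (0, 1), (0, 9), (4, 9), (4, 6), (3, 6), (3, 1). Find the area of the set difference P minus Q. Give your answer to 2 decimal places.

2.00

|P| = 4, |P∩Q| = 2.
|P ∖ Q| = |P| − |P∩Q| = 4 − 2 = 2.00.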